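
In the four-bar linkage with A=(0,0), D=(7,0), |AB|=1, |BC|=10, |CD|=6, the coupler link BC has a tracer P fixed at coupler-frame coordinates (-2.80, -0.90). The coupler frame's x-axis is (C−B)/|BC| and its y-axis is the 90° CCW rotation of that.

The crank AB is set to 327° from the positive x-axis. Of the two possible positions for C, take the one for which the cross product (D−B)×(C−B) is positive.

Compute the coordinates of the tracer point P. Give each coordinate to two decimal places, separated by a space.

-0.76 -3.01

A=(0,0), D=(7.00,0)
B = A + 1.00·(cos327°, sin327°) = (0.8387, -0.5446)
|BD| = 6.1854
circle(B,10.00) ∩ circle(D,6.00): a=8.2662, h=5.6276
  candidates: C₊=(8.5772,5.7890) cross=34.809; C₋=(9.5683,-5.4225) cross=-34.809
  mode + wants cross > 0 → take C=(8.5772,5.7890) (cross=34.809)
ex = (C−B)/|BC| = (0.7739,0.6334); ey = (-0.6334,0.7739)
P = B + -2.80·ex + -0.90·ey = (-0.7581,-3.0145)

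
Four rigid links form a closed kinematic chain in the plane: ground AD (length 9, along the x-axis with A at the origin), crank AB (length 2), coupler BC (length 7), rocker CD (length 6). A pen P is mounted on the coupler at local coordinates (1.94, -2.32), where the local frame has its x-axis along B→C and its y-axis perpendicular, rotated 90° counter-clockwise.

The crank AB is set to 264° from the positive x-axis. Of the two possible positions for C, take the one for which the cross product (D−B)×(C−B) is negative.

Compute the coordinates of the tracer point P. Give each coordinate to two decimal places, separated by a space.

0.45 -4.94

A=(0,0), D=(9.00,0)
B = A + 2.00·(cos264°, sin264°) = (-0.2091, -1.9890)
|BD| = 9.4214
circle(B,7.00) ∩ circle(D,6.00): a=5.4006, h=4.4535
  candidates: C₊=(4.1296,3.5042) cross=41.958; C₋=(6.0100,-5.2019) cross=-41.958
  mode - wants cross < 0 → take C=(6.0100,-5.2019) (cross=-41.958)
ex = (C−B)/|BC| = (0.8884,-0.4590); ey = (0.4590,0.8884)
P = B + 1.94·ex + -2.32·ey = (0.4497,-4.9407)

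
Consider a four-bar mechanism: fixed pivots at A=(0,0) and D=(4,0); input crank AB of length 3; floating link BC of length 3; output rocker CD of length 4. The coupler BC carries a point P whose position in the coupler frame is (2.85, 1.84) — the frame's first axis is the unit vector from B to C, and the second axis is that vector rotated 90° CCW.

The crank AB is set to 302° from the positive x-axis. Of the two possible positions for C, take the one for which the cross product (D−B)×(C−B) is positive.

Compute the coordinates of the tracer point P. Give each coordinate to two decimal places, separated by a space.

A=(0,0), D=(4.00,0)
B = A + 3.00·(cos302°, sin302°) = (1.5898, -2.5441)
|BD| = 3.5046
circle(B,3.00) ∩ circle(D,4.00): a=0.7536, h=2.9038
  candidates: C₊=(0.0000,0.0000) cross=10.177; C₋=(4.2161,-3.9942) cross=-10.177
  mode + wants cross > 0 → take C=(0.0000,0.0000) (cross=10.177)
ex = (C−B)/|BC| = (-0.5299,0.8480); ey = (-0.8480,-0.5299)
P = B + 2.85·ex + 1.84·ey = (-1.4809,-1.1023)

-1.48 -1.10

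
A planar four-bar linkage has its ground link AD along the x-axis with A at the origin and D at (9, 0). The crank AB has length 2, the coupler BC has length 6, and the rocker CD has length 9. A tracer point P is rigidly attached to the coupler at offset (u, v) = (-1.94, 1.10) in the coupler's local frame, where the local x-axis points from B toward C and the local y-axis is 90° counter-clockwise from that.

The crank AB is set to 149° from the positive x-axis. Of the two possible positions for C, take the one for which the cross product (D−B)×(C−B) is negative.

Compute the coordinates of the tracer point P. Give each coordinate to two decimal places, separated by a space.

-1.65 3.26

A=(0,0), D=(9.00,0)
B = A + 2.00·(cos149°, sin149°) = (-1.7143, 1.0301)
|BD| = 10.7637
circle(B,6.00) ∩ circle(D,9.00): a=3.2915, h=5.0166
  candidates: C₊=(2.0422,5.7086) cross=53.997; C₋=(1.0820,-4.2785) cross=-53.997
  mode - wants cross < 0 → take C=(1.0820,-4.2785) (cross=-53.997)
ex = (C−B)/|BC| = (0.4661,-0.8848); ey = (0.8848,0.4661)
P = B + -1.94·ex + 1.10·ey = (-1.6453,3.2592)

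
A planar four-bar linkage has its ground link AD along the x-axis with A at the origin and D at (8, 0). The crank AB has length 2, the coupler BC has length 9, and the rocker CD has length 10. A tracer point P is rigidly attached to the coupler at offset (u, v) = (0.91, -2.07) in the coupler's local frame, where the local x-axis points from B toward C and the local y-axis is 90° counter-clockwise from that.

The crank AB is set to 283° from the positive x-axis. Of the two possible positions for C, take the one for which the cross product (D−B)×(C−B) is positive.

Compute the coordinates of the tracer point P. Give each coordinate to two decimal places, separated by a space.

2.56 -1.14

A=(0,0), D=(8.00,0)
B = A + 2.00·(cos283°, sin283°) = (0.4499, -1.9487)
|BD| = 7.7975
circle(B,9.00) ∩ circle(D,10.00): a=2.6804, h=8.5916
  candidates: C₊=(0.8981,7.0401) cross=66.993; C₋=(5.1925,-9.5978) cross=-66.993
  mode + wants cross > 0 → take C=(0.8981,7.0401) (cross=66.993)
ex = (C−B)/|BC| = (0.0498,0.9988); ey = (-0.9988,0.0498)
P = B + 0.91·ex + -2.07·ey = (2.5627,-1.1430)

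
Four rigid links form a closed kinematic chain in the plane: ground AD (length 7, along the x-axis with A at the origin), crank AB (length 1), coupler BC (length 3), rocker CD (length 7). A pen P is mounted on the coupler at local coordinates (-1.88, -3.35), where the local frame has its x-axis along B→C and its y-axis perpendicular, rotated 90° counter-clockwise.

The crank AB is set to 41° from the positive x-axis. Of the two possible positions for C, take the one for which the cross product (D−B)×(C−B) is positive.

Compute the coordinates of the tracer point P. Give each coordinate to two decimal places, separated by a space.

A=(0,0), D=(7.00,0)
B = A + 1.00·(cos41°, sin41°) = (0.7547, 0.6561)
|BD| = 6.2797
circle(B,3.00) ∩ circle(D,7.00): a=-0.0451, h=2.9997
  candidates: C₊=(1.0233,3.6440) cross=18.837; C₋=(0.3965,-2.3225) cross=-18.837
  mode + wants cross > 0 → take C=(1.0233,3.6440) (cross=18.837)
ex = (C−B)/|BC| = (0.0895,0.9960); ey = (-0.9960,0.0895)
P = B + -1.88·ex + -3.35·ey = (3.9230,-1.5163)

3.92 -1.52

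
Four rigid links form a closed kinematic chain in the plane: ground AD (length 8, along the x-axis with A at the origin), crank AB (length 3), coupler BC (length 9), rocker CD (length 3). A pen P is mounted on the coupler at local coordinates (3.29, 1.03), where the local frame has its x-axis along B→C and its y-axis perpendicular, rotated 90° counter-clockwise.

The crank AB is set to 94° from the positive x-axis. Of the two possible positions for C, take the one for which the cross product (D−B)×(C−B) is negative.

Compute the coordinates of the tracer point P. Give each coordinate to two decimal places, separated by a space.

2.99 1.70

A=(0,0), D=(8.00,0)
B = A + 3.00·(cos94°, sin94°) = (-0.2093, 2.9927)
|BD| = 8.7378
circle(B,9.00) ∩ circle(D,3.00): a=8.4889, h=2.9897
  candidates: C₊=(8.7902,2.8941) cross=26.123; C₋=(6.7423,-2.7236) cross=-26.123
  mode - wants cross < 0 → take C=(6.7423,-2.7236) (cross=-26.123)
ex = (C−B)/|BC| = (0.7724,-0.6351); ey = (0.6351,0.7724)
P = B + 3.29·ex + 1.03·ey = (2.9861,1.6986)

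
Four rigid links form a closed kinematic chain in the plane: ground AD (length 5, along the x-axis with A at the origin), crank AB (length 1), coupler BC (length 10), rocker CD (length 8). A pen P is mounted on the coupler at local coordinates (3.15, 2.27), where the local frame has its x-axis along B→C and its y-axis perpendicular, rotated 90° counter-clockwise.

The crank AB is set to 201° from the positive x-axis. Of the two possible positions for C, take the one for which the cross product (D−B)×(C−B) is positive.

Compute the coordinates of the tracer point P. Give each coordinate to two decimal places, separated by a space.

A=(0,0), D=(5.00,0)
B = A + 1.00·(cos201°, sin201°) = (-0.9336, -0.3584)
|BD| = 5.9444
circle(B,10.00) ∩ circle(D,8.00): a=6.0003, h=7.9998
  candidates: C₊=(4.5735,7.9886) cross=47.554; C₋=(5.5380,-7.9819) cross=-47.554
  mode + wants cross > 0 → take C=(4.5735,7.9886) (cross=47.554)
ex = (C−B)/|BC| = (0.5507,0.8347); ey = (-0.8347,0.5507)
P = B + 3.15·ex + 2.27·ey = (-1.0936,3.5210)

-1.09 3.52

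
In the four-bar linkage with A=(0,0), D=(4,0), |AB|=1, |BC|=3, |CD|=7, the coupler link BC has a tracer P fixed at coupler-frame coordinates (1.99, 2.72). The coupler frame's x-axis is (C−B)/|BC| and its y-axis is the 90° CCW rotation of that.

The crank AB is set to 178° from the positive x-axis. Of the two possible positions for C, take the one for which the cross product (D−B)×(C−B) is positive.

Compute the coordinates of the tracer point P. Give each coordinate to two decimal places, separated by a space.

A=(0,0), D=(4.00,0)
B = A + 1.00·(cos178°, sin178°) = (-0.9994, 0.0349)
|BD| = 4.9995
circle(B,3.00) ∩ circle(D,7.00): a=-1.5006, h=2.5977
  candidates: C₊=(-2.4819,2.6430) cross=12.987; C₋=(-2.5181,-2.5523) cross=-12.987
  mode + wants cross > 0 → take C=(-2.4819,2.6430) (cross=12.987)
ex = (C−B)/|BC| = (-0.4942,0.8694); ey = (-0.8694,-0.4942)
P = B + 1.99·ex + 2.72·ey = (-4.3475,0.4209)

-4.35 0.42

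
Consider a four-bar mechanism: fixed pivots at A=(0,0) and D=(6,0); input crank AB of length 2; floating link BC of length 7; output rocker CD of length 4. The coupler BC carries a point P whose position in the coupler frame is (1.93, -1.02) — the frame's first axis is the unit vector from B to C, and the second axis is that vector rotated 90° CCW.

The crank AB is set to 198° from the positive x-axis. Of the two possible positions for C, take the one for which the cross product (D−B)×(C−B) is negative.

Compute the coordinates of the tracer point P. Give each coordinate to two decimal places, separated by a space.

-0.61 -2.38

A=(0,0), D=(6.00,0)
B = A + 2.00·(cos198°, sin198°) = (-1.9021, -0.6180)
|BD| = 7.9262
circle(B,7.00) ∩ circle(D,4.00): a=6.0448, h=3.5299
  candidates: C₊=(3.8491,3.3725) cross=27.979; C₋=(4.3995,-3.6659) cross=-27.979
  mode - wants cross < 0 → take C=(4.3995,-3.6659) (cross=-27.979)
ex = (C−B)/|BC| = (0.9002,-0.4354); ey = (0.4354,0.9002)
P = B + 1.93·ex + -1.02·ey = (-0.6088,-2.3766)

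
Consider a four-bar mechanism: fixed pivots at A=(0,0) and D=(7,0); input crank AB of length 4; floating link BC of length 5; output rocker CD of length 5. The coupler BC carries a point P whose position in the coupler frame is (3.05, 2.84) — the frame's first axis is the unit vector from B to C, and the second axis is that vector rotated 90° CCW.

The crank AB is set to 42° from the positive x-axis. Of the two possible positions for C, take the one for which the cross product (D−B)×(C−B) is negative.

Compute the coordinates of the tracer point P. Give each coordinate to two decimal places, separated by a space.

A=(0,0), D=(7.00,0)
B = A + 4.00·(cos42°, sin42°) = (2.9726, 2.6765)
|BD| = 4.8357
circle(B,5.00) ∩ circle(D,5.00): a=2.4178, h=4.3765
  candidates: C₊=(7.4087,4.9833) cross=21.164; C₋=(2.5639,-2.3067) cross=-21.164
  mode - wants cross < 0 → take C=(2.5639,-2.3067) (cross=-21.164)
ex = (C−B)/|BC| = (-0.0817,-0.9967); ey = (0.9967,-0.0817)
P = B + 3.05·ex + 2.84·ey = (5.5538,-0.5954)

5.55 -0.60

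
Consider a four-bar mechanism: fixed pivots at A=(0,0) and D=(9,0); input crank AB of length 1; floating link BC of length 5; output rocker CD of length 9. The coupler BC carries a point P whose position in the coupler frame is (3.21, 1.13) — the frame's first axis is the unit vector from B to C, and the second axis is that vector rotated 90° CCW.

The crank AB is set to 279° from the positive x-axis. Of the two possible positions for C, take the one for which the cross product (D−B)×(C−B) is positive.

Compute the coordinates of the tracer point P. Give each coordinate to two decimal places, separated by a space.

A=(0,0), D=(9.00,0)
B = A + 1.00·(cos279°, sin279°) = (0.1564, -0.9877)
|BD| = 8.8985
circle(B,5.00) ∩ circle(D,9.00): a=1.3027, h=4.8273
  candidates: C₊=(0.9153,3.9544) cross=42.956; C₋=(1.9869,-5.6406) cross=-42.956
  mode + wants cross > 0 → take C=(0.9153,3.9544) (cross=42.956)
ex = (C−B)/|BC| = (0.1518,0.9884); ey = (-0.9884,0.1518)
P = B + 3.21·ex + 1.13·ey = (-0.4733,2.3566)

-0.47 2.36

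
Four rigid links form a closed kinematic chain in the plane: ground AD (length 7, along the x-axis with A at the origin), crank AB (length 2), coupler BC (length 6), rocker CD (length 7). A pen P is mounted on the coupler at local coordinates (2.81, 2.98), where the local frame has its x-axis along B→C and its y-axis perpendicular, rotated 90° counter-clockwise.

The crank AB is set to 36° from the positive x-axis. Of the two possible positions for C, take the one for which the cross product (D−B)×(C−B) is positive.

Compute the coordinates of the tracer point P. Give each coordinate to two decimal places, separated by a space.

0.27 5.04

A=(0,0), D=(7.00,0)
B = A + 2.00·(cos36°, sin36°) = (1.6180, 1.1756)
|BD| = 5.5089
circle(B,6.00) ∩ circle(D,7.00): a=1.5745, h=5.7897
  candidates: C₊=(4.3918,6.4959) cross=31.895; C₋=(1.9208,-4.8168) cross=-31.895
  mode + wants cross > 0 → take C=(4.3918,6.4959) (cross=31.895)
ex = (C−B)/|BC| = (0.4623,0.8867); ey = (-0.8867,0.4623)
P = B + 2.81·ex + 2.98·ey = (0.2746,5.0449)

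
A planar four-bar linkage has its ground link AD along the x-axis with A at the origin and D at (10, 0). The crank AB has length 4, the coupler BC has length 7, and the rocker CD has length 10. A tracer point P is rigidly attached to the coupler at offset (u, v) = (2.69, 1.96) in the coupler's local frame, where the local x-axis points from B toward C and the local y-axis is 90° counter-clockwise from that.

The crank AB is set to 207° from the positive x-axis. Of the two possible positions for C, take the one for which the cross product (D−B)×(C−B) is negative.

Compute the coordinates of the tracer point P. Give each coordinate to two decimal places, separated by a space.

A=(0,0), D=(10.00,0)
B = A + 4.00·(cos207°, sin207°) = (-3.5640, -1.8160)
|BD| = 13.6850
circle(B,7.00) ∩ circle(D,10.00): a=4.9792, h=4.9201
  candidates: C₊=(0.7182,3.7214) cross=67.332; C₋=(2.0240,-6.0319) cross=-67.332
  mode - wants cross < 0 → take C=(2.0240,-6.0319) (cross=-67.332)
ex = (C−B)/|BC| = (0.7983,-0.6023); ey = (0.6023,0.7983)
P = B + 2.69·ex + 1.96·ey = (-0.2362,-1.8714)

-0.24 -1.87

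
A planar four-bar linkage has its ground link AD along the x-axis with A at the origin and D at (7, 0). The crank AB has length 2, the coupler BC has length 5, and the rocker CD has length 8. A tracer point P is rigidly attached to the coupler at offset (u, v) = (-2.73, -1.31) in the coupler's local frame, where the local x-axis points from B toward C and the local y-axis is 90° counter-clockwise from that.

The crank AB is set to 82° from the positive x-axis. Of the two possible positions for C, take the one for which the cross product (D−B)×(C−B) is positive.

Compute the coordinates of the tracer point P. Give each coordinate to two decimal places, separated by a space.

0.33 -1.05

A=(0,0), D=(7.00,0)
B = A + 2.00·(cos82°, sin82°) = (0.2783, 1.9805)
|BD| = 7.0074
circle(B,5.00) ∩ circle(D,8.00): a=0.7209, h=4.9478
  candidates: C₊=(2.3683,6.5228) cross=34.671; C₋=(-0.4286,-2.9692) cross=-34.671
  mode + wants cross > 0 → take C=(2.3683,6.5228) (cross=34.671)
ex = (C−B)/|BC| = (0.4180,0.9085); ey = (-0.9085,0.4180)
P = B + -2.73·ex + -1.31·ey = (0.3273,-1.0471)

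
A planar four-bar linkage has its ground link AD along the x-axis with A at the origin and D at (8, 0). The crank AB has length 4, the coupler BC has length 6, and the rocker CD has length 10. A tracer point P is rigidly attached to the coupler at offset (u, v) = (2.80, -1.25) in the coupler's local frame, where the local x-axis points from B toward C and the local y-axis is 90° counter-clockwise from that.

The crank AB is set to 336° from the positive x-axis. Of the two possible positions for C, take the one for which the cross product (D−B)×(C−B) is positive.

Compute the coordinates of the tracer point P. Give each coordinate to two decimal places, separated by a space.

1.44 0.50

A=(0,0), D=(8.00,0)
B = A + 4.00·(cos336°, sin336°) = (3.6542, -1.6269)
|BD| = 4.6404
circle(B,6.00) ∩ circle(D,10.00): a=-4.5758, h=3.8810
  candidates: C₊=(-1.9919,0.4034) cross=18.009; C₋=(0.7295,-6.8659) cross=-18.009
  mode + wants cross > 0 → take C=(-1.9919,0.4034) (cross=18.009)
ex = (C−B)/|BC| = (-0.9410,0.3384); ey = (-0.3384,-0.9410)
P = B + 2.80·ex + -1.25·ey = (1.4423,0.4968)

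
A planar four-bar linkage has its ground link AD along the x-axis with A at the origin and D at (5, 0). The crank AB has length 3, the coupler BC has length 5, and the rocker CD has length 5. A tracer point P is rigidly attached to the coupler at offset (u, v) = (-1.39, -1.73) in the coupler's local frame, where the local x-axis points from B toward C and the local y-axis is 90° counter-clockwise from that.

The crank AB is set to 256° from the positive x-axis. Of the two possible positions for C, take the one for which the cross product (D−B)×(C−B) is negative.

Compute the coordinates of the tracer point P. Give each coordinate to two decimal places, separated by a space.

-2.68 -3.96

A=(0,0), D=(5.00,0)
B = A + 3.00·(cos256°, sin256°) = (-0.7258, -2.9109)
|BD| = 6.4232
circle(B,5.00) ∩ circle(D,5.00): a=3.2116, h=3.8322
  candidates: C₊=(0.4004,1.9606) cross=24.615; C₋=(3.8738,-4.8715) cross=-24.615
  mode - wants cross < 0 → take C=(3.8738,-4.8715) (cross=-24.615)
ex = (C−B)/|BC| = (0.9199,-0.3921); ey = (0.3921,0.9199)
P = B + -1.39·ex + -1.73·ey = (-2.6828,-3.9573)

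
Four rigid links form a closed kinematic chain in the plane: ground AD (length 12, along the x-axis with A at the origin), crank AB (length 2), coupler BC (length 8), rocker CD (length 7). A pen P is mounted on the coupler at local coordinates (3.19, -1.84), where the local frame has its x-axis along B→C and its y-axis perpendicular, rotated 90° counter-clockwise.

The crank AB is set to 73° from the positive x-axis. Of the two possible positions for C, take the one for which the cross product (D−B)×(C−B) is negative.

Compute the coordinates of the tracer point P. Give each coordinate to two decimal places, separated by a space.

1.48 -1.66

A=(0,0), D=(12.00,0)
B = A + 2.00·(cos73°, sin73°) = (0.5847, 1.9126)
|BD| = 11.5744
circle(B,8.00) ∩ circle(D,7.00): a=6.4352, h=4.7527
  candidates: C₊=(7.7168,5.5366) cross=55.010; C₋=(6.1461,-3.8382) cross=-55.010
  mode - wants cross < 0 → take C=(6.1461,-3.8382) (cross=-55.010)
ex = (C−B)/|BC| = (0.6952,-0.7188); ey = (0.7188,0.6952)
P = B + 3.19·ex + -1.84·ey = (1.4796,-1.6596)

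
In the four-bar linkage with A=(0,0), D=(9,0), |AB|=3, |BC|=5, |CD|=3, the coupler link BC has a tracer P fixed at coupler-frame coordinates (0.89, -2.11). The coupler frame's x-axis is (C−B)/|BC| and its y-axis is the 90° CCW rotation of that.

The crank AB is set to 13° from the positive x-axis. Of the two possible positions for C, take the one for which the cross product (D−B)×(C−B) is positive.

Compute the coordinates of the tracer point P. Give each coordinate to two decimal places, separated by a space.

A=(0,0), D=(9.00,0)
B = A + 3.00·(cos13°, sin13°) = (2.9231, 0.6749)
|BD| = 6.1142
circle(B,5.00) ∩ circle(D,3.00): a=4.3655, h=2.4376
  candidates: C₊=(7.5310,2.6157) cross=14.904; C₋=(6.9929,-2.2297) cross=-14.904
  mode + wants cross > 0 → take C=(7.5310,2.6157) (cross=14.904)
ex = (C−B)/|BC| = (0.9216,0.3882); ey = (-0.3882,0.9216)
P = B + 0.89·ex + -2.11·ey = (4.5624,-0.9242)

4.56 -0.92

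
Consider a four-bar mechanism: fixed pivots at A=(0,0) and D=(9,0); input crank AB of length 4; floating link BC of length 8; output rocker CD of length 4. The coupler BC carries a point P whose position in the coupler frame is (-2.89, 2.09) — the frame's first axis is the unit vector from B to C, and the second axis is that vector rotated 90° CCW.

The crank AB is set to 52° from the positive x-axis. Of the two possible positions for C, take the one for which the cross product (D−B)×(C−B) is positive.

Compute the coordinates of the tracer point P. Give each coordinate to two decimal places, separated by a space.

A=(0,0), D=(9.00,0)
B = A + 4.00·(cos52°, sin52°) = (2.4626, 3.1520)
|BD| = 7.2576
circle(B,8.00) ∩ circle(D,4.00): a=6.9357, h=3.9870
  candidates: C₊=(10.4417,3.7312) cross=28.936; C₋=(6.9784,-3.4516) cross=-28.936
  mode + wants cross > 0 → take C=(10.4417,3.7312) (cross=28.936)
ex = (C−B)/|BC| = (0.9974,0.0724); ey = (-0.0724,0.9974)
P = B + -2.89·ex + 2.09·ey = (-0.5711,5.0274)

-0.57 5.03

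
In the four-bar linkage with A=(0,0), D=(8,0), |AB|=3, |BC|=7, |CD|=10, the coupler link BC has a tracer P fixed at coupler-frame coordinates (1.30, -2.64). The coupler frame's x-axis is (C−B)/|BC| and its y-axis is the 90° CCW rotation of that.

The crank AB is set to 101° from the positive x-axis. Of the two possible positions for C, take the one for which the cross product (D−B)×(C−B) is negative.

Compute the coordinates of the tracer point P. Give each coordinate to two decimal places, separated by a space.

A=(0,0), D=(8.00,0)
B = A + 3.00·(cos101°, sin101°) = (-0.5724, 2.9449)
|BD| = 9.0642
circle(B,7.00) ∩ circle(D,10.00): a=1.7188, h=6.7857
  candidates: C₊=(3.2578,8.8040) cross=61.507; C₋=(-1.1515,-4.0311) cross=-61.507
  mode - wants cross < 0 → take C=(-1.1515,-4.0311) (cross=-61.507)
ex = (C−B)/|BC| = (-0.0827,-0.9966); ey = (0.9966,-0.0827)
P = B + 1.30·ex + -2.64·ey = (-3.3109,1.8677)

-3.31 1.87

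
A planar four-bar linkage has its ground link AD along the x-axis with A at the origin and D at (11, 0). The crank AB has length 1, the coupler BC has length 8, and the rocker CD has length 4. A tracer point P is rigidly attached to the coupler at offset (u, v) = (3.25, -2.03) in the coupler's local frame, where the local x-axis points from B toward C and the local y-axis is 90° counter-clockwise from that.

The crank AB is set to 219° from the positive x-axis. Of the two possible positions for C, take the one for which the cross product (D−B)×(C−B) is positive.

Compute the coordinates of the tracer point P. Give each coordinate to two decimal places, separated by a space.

A=(0,0), D=(11.00,0)
B = A + 1.00·(cos219°, sin219°) = (-0.7771, -0.6293)
|BD| = 11.7939
circle(B,8.00) ∩ circle(D,4.00): a=7.9319, h=1.0415
  candidates: C₊=(7.0879,0.8339) cross=12.283; C₋=(7.1990,-1.2461) cross=-12.283
  mode + wants cross > 0 → take C=(7.0879,0.8339) (cross=12.283)
ex = (C−B)/|BC| = (0.9831,0.1829); ey = (-0.1829,0.9831)
P = B + 3.25·ex + -2.03·ey = (2.7893,-2.0306)

2.79 -2.03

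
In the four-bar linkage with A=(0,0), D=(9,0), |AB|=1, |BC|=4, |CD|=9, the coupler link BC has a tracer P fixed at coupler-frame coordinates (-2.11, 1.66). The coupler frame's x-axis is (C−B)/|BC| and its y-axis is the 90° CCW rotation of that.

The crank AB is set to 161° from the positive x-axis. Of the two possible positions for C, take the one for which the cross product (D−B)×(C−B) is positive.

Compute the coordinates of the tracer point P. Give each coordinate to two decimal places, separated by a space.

A=(0,0), D=(9.00,0)
B = A + 1.00·(cos161°, sin161°) = (-0.9455, 0.3256)
|BD| = 9.9508
circle(B,4.00) ∩ circle(D,9.00): a=1.7094, h=3.6164
  candidates: C₊=(0.8813,3.8841) cross=35.986; C₋=(0.6446,-3.3448) cross=-35.986
  mode + wants cross > 0 → take C=(0.8813,3.8841) (cross=35.986)
ex = (C−B)/|BC| = (0.4567,0.8896); ey = (-0.8896,0.4567)
P = B + -2.11·ex + 1.66·ey = (-3.3859,-0.7934)

-3.39 -0.79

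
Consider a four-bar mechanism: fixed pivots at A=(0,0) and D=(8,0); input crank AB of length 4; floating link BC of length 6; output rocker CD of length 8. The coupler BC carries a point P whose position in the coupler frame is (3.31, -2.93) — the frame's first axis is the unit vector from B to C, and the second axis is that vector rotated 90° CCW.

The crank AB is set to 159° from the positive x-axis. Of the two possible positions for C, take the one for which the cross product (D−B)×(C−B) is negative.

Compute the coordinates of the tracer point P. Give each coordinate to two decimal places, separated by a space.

A=(0,0), D=(8.00,0)
B = A + 4.00·(cos159°, sin159°) = (-3.7343, 1.4335)
|BD| = 11.8216
circle(B,6.00) ∩ circle(D,8.00): a=4.7265, h=3.6960
  candidates: C₊=(1.4055,4.5290) cross=43.692; C₋=(0.5091,-2.8084) cross=-43.692
  mode - wants cross < 0 → take C=(0.5091,-2.8084) (cross=-43.692)
ex = (C−B)/|BC| = (0.7072,-0.7070); ey = (0.7070,0.7072)
P = B + 3.31·ex + -2.93·ey = (-3.4648,-2.9788)

-3.46 -2.98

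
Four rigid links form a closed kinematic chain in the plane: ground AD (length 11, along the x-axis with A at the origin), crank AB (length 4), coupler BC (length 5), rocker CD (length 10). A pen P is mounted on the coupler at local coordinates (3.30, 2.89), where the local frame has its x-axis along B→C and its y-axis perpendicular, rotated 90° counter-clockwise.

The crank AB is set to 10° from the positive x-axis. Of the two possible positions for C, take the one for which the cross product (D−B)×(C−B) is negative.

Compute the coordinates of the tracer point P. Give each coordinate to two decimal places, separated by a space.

5.09 -3.54

A=(0,0), D=(11.00,0)
B = A + 4.00·(cos10°, sin10°) = (3.9392, 0.6946)
|BD| = 7.0949
circle(B,5.00) ∩ circle(D,10.00): a=-1.7381, h=4.6882
  candidates: C₊=(2.6685,5.5304) cross=33.262; C₋=(1.7505,-3.8009) cross=-33.262
  mode - wants cross < 0 → take C=(1.7505,-3.8009) (cross=-33.262)
ex = (C−B)/|BC| = (-0.4377,-0.8991); ey = (0.8991,-0.4377)
P = B + 3.30·ex + 2.89·ey = (5.0931,-3.5375)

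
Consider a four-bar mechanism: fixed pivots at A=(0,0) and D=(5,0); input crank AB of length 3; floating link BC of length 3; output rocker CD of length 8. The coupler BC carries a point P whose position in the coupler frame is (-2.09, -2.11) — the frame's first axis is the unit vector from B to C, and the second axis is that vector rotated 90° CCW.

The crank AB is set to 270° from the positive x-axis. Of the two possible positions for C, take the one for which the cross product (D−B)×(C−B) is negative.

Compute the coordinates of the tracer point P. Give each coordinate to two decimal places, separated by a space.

A=(0,0), D=(5.00,0)
B = A + 3.00·(cos270°, sin270°) = (-0.0000, -3.0000)
|BD| = 5.8310
circle(B,3.00) ∩ circle(D,8.00): a=-1.8007, h=2.3994
  candidates: C₊=(-2.7786,-1.8690) cross=13.991; C₋=(-0.3096,-5.9840) cross=-13.991
  mode - wants cross < 0 → take C=(-0.3096,-5.9840) (cross=-13.991)
ex = (C−B)/|BC| = (-0.1032,-0.9947); ey = (0.9947,-0.1032)
P = B + -2.09·ex + -2.11·ey = (-1.8830,-0.7034)

-1.88 -0.70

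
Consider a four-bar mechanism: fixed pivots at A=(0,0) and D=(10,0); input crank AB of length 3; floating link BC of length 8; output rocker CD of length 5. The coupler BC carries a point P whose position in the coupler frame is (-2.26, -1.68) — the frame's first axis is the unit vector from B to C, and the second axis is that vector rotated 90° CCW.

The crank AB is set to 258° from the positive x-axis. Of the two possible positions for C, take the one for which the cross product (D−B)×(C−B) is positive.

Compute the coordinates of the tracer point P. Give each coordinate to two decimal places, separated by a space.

A=(0,0), D=(10.00,0)
B = A + 3.00·(cos258°, sin258°) = (-0.6237, -2.9344)
|BD| = 11.0216
circle(B,8.00) ∩ circle(D,5.00): a=7.2800, h=3.3168
  candidates: C₊=(5.5105,2.2009) cross=36.556; C₋=(7.2766,-4.1932) cross=-36.556
  mode + wants cross > 0 → take C=(5.5105,2.2009) (cross=36.556)
ex = (C−B)/|BC| = (0.7668,0.6419); ey = (-0.6419,0.7668)
P = B + -2.26·ex + -1.68·ey = (-1.2782,-5.6734)

-1.28 -5.67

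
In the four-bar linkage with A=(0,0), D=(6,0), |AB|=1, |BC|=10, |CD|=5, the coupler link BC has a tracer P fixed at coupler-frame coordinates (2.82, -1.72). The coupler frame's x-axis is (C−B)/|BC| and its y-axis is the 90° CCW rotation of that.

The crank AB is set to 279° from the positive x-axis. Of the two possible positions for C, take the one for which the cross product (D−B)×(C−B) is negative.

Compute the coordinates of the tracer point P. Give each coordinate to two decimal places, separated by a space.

A=(0,0), D=(6.00,0)
B = A + 1.00·(cos279°, sin279°) = (0.1564, -0.9877)
|BD| = 5.9264
circle(B,10.00) ∩ circle(D,5.00): a=9.2908, h=3.6988
  candidates: C₊=(8.7009,4.2078) cross=21.921; C₋=(9.9337,-3.0864) cross=-21.921
  mode - wants cross < 0 → take C=(9.9337,-3.0864) (cross=-21.921)
ex = (C−B)/|BC| = (0.9777,-0.2099); ey = (0.2099,0.9777)
P = B + 2.82·ex + -1.72·ey = (2.5527,-3.2612)

2.55 -3.26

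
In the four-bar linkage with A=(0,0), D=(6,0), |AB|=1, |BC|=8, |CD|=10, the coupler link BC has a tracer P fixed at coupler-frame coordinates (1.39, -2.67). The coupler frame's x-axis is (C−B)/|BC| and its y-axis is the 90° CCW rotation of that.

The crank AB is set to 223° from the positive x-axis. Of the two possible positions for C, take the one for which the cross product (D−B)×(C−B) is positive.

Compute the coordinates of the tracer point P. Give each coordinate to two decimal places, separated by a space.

1.92 0.74

A=(0,0), D=(6.00,0)
B = A + 1.00·(cos223°, sin223°) = (-0.7314, -0.6820)
|BD| = 6.7658
circle(B,8.00) ∩ circle(D,10.00): a=0.7225, h=7.9673
  candidates: C₊=(-0.8157,7.3176) cross=53.905; C₋=(0.7905,-8.5359) cross=-53.905
  mode + wants cross > 0 → take C=(-0.8157,7.3176) (cross=53.905)
ex = (C−B)/|BC| = (-0.0105,0.9999); ey = (-0.9999,-0.0105)
P = B + 1.39·ex + -2.67·ey = (1.9238,0.7361)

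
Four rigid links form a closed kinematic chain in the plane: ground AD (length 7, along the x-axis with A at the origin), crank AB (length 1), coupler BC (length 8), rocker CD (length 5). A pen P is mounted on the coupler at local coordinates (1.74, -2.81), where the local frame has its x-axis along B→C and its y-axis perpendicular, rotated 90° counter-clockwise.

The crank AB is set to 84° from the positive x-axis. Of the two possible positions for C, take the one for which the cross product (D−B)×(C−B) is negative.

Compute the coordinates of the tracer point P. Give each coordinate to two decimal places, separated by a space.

-0.73 -2.20

A=(0,0), D=(7.00,0)
B = A + 1.00·(cos84°, sin84°) = (0.1045, 0.9945)
|BD| = 6.9668
circle(B,8.00) ∩ circle(D,5.00): a=6.2824, h=4.9529
  candidates: C₊=(7.0296,4.9999) cross=34.506; C₋=(5.6155,-4.8045) cross=-34.506
  mode - wants cross < 0 → take C=(5.6155,-4.8045) (cross=-34.506)
ex = (C−B)/|BC| = (0.6889,-0.7249); ey = (0.7249,0.6889)
P = B + 1.74·ex + -2.81·ey = (-0.7337,-2.2025)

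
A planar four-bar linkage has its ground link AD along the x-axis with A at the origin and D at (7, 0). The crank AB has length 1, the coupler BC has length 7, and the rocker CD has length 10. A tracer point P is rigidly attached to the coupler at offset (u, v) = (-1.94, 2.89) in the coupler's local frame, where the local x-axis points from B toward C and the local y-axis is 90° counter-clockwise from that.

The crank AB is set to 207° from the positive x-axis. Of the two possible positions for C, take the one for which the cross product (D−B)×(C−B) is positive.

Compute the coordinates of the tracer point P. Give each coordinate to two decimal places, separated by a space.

A=(0,0), D=(7.00,0)
B = A + 1.00·(cos207°, sin207°) = (-0.8910, -0.4540)
|BD| = 7.9041
circle(B,7.00) ∩ circle(D,10.00): a=0.7258, h=6.9623
  candidates: C₊=(-0.5663,6.5385) cross=55.030; C₋=(0.2335,-7.3631) cross=-55.030
  mode + wants cross > 0 → take C=(-0.5663,6.5385) (cross=55.030)
ex = (C−B)/|BC| = (0.0464,0.9989); ey = (-0.9989,0.0464)
P = B + -1.94·ex + 2.89·ey = (-3.8679,-2.2578)

-3.87 -2.26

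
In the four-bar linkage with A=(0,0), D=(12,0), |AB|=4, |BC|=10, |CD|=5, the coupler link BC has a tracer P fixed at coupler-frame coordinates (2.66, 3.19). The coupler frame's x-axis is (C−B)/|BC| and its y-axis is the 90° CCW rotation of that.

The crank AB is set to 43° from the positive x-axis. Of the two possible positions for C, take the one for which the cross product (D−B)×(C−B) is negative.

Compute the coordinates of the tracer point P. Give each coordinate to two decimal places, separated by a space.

7.07 3.01

A=(0,0), D=(12.00,0)
B = A + 4.00·(cos43°, sin43°) = (2.9254, 2.7280)
|BD| = 9.4758
circle(B,10.00) ∩ circle(D,5.00): a=8.6953, h=4.9387
  candidates: C₊=(12.6744,4.9543) cross=46.798; C₋=(9.8308,-4.5050) cross=-46.798
  mode - wants cross < 0 → take C=(9.8308,-4.5050) (cross=-46.798)
ex = (C−B)/|BC| = (0.6905,-0.7233); ey = (0.7233,0.6905)
P = B + 2.66·ex + 3.19·ey = (7.0696,3.0069)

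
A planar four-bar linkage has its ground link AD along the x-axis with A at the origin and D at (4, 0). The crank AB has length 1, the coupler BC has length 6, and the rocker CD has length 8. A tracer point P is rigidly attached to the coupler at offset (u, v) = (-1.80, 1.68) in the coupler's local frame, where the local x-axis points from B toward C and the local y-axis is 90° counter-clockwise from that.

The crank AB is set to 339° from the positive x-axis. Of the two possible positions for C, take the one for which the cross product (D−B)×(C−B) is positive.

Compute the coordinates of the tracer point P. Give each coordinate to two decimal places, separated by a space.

A=(0,0), D=(4.00,0)
B = A + 1.00·(cos339°, sin339°) = (0.9336, -0.3584)
|BD| = 3.0873
circle(B,6.00) ∩ circle(D,8.00): a=-2.9911, h=5.2013
  candidates: C₊=(-2.6410,4.4606) cross=16.058; C₋=(-1.4335,-5.8717) cross=-16.058
  mode + wants cross > 0 → take C=(-2.6410,4.4606) (cross=16.058)
ex = (C−B)/|BC| = (-0.5958,0.8032); ey = (-0.8032,-0.5958)
P = B + -1.80·ex + 1.68·ey = (0.6567,-2.8049)

0.66 -2.80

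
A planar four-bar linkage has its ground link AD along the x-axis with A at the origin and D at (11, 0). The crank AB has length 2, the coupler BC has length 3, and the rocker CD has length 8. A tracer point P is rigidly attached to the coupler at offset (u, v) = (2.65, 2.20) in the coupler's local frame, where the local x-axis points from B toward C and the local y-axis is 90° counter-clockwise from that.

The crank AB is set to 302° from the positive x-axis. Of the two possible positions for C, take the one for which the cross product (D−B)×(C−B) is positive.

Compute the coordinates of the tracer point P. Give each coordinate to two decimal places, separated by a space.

1.13 1.75

A=(0,0), D=(11.00,0)
B = A + 2.00·(cos302°, sin302°) = (1.0598, -1.6961)
|BD| = 10.0838
circle(B,3.00) ∩ circle(D,8.00): a=2.3148, h=1.9084
  candidates: C₊=(3.0206,0.5744) cross=19.244; C₋=(3.6626,-3.1879) cross=-19.244
  mode + wants cross > 0 → take C=(3.0206,0.5744) (cross=19.244)
ex = (C−B)/|BC| = (0.6536,0.7568); ey = (-0.7568,0.6536)
P = B + 2.65·ex + 2.20·ey = (1.1268,1.7474)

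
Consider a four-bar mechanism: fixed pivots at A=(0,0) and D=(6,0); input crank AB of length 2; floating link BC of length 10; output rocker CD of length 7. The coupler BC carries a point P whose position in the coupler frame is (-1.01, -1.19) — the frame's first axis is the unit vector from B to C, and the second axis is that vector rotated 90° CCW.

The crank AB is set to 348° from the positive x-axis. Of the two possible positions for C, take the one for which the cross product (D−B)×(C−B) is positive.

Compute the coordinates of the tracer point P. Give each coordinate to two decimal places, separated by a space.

A=(0,0), D=(6.00,0)
B = A + 2.00·(cos348°, sin348°) = (1.9563, -0.4158)
|BD| = 4.0650
circle(B,10.00) ∩ circle(D,7.00): a=8.3055, h=5.5694
  candidates: C₊=(9.6486,5.9739) cross=22.640; C₋=(10.7880,-5.1064) cross=-22.640
  mode + wants cross > 0 → take C=(9.6486,5.9739) (cross=22.640)
ex = (C−B)/|BC| = (0.7692,0.6390); ey = (-0.6390,0.7692)
P = B + -1.01·ex + -1.19·ey = (1.9398,-1.9766)

1.94 -1.98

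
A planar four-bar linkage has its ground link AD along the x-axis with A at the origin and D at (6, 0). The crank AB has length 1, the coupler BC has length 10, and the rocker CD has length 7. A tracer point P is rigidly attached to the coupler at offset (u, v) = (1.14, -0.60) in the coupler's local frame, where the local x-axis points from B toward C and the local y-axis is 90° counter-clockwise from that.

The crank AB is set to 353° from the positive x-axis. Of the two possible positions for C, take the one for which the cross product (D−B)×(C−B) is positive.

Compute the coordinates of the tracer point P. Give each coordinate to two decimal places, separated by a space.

A=(0,0), D=(6.00,0)
B = A + 1.00·(cos353°, sin353°) = (0.9925, -0.1219)
|BD| = 5.0089
circle(B,10.00) ∩ circle(D,7.00): a=7.5954, h=6.5046
  candidates: C₊=(8.4274,6.5656) cross=32.581; C₋=(8.7439,-6.4398) cross=-32.581
  mode + wants cross > 0 → take C=(8.4274,6.5656) (cross=32.581)
ex = (C−B)/|BC| = (0.7435,0.6688); ey = (-0.6688,0.7435)
P = B + 1.14·ex + -0.60·ey = (2.2414,0.1944)

2.24 0.19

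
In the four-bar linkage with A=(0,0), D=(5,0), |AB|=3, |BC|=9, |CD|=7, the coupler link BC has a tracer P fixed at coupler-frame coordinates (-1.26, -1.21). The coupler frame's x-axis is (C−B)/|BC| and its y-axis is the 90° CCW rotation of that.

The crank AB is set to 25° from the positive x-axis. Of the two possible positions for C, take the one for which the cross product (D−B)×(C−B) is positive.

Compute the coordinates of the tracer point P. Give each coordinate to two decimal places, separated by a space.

A=(0,0), D=(5.00,0)
B = A + 3.00·(cos25°, sin25°) = (2.7189, 1.2679)
|BD| = 2.6097
circle(B,9.00) ∩ circle(D,7.00): a=7.4357, h=5.0705
  candidates: C₊=(11.6815,2.0874) cross=13.233; C₋=(6.7549,-6.7765) cross=-13.233
  mode + wants cross > 0 → take C=(11.6815,2.0874) (cross=13.233)
ex = (C−B)/|BC| = (0.9958,0.0911); ey = (-0.0911,0.9958)
P = B + -1.26·ex + -1.21·ey = (1.5743,-0.0518)

1.57 -0.05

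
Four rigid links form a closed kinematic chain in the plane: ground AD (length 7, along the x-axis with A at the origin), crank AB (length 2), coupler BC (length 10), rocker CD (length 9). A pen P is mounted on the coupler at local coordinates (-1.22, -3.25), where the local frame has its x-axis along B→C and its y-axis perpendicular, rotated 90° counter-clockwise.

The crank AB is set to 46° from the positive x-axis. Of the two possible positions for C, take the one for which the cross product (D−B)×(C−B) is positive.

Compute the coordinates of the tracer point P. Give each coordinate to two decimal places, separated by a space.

A=(0,0), D=(7.00,0)
B = A + 2.00·(cos46°, sin46°) = (1.3893, 1.4387)
|BD| = 5.7922
circle(B,10.00) ∩ circle(D,9.00): a=4.5362, h=8.9119
  candidates: C₊=(7.9970,8.9446) cross=51.620; C₋=(3.5698,-8.3207) cross=-51.620
  mode + wants cross > 0 → take C=(7.9970,8.9446) (cross=51.620)
ex = (C−B)/|BC| = (0.6608,0.7506); ey = (-0.7506,0.6608)
P = B + -1.22·ex + -3.25·ey = (3.0226,-1.6245)

3.02 -1.62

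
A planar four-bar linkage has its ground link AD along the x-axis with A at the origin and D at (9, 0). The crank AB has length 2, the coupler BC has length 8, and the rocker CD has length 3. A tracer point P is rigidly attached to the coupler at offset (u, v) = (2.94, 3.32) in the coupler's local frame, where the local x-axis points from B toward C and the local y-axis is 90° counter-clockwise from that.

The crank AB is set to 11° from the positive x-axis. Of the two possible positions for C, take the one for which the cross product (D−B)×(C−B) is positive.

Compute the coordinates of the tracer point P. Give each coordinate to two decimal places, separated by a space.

3.68 4.47

A=(0,0), D=(9.00,0)
B = A + 2.00·(cos11°, sin11°) = (1.9633, 0.3816)
|BD| = 7.0471
circle(B,8.00) ∩ circle(D,3.00): a=7.4259, h=2.9760
  candidates: C₊=(9.5394,2.9511) cross=20.972; C₋=(9.2171,-2.9921) cross=-20.972
  mode + wants cross > 0 → take C=(9.5394,2.9511) (cross=20.972)
ex = (C−B)/|BC| = (0.9470,0.3212); ey = (-0.3212,0.9470)
P = B + 2.94·ex + 3.32·ey = (3.6811,4.4700)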